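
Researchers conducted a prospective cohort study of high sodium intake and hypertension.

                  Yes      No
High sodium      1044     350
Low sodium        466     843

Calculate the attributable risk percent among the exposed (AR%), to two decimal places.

Cells: a = 1044, b = 350, c = 466, d = 843.
Risk in exposed = 1044/1394 = 0.74892; risk in unexposed = 466/1309 = 0.35600.
RR = 0.74892/0.35600 = 2.10374
AR% = (RR − 1)/RR × 100 = (2.10374 − 1)/2.10374 × 100 = 52.4655%

52.47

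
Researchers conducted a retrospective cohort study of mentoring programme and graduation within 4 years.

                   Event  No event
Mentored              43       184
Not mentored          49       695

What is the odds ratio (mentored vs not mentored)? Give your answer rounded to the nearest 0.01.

Cells: a = 43, b = 184, c = 49, d = 695.
OR = (a·d)/(b·c) = (43 × 695) / (184 × 49) = 29885 / 9016 = 3.31466
The odds of graduation within 4 years are about 3.31 times as high in the mentored group.

3.31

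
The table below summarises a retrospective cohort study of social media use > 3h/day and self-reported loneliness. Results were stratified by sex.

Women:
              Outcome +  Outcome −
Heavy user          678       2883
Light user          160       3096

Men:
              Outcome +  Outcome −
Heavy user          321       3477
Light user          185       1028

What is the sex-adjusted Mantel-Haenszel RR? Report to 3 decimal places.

1.794

RR_MH = Σ(aᵢ·n₀ᵢ/nᵢ) / Σ(cᵢ·n₁ᵢ/nᵢ), with n₁ᵢ = aᵢ+bᵢ (exposed), n₀ᵢ = cᵢ+dᵢ (unexposed), nᵢ = n₁ᵢ+n₀ᵢ.
Stratum 1 (Women): n₁ = 3561, n₀ = 3256, n = 6817; a·n₀/n = 678·3256/6817 = 323.8328; c·n₁/n = 160·3561/6817 = 83.5793
Stratum 2 (Men): n₁ = 3798, n₀ = 1213, n = 5011; a·n₀/n = 321·1213/5011 = 77.7037; c·n₁/n = 185·3798/5011 = 140.2175
RR_MH = (323.8328 + 77.7037) / (83.5793 + 140.2175) = 401.5364 / 223.7968 = 1.79420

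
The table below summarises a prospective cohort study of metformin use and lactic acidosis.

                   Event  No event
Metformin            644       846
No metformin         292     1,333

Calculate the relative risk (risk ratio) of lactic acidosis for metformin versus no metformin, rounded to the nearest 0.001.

Cells: a = 644, b = 846, c = 292, d = 1333.
Risk in exposed = 644/1490 = 0.43221; risk in unexposed = 292/1625 = 0.17969.
RR = 0.43221 / 0.17969 = 2.40530
The risk among the exposed is 2.41 times that among the unexposed.

2.405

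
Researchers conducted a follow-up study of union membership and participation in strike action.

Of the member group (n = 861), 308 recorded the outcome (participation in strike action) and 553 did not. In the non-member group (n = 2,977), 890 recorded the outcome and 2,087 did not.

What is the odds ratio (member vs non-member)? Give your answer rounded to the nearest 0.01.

From the description: a = 308, b = 553, c = 890, d = 2087.
OR = (a·d)/(b·c) = (308 × 2087) / (553 × 890) = 642796 / 492170 = 1.30604
The odds of participation in strike action are about 1.31 times as high in the member group.

1.31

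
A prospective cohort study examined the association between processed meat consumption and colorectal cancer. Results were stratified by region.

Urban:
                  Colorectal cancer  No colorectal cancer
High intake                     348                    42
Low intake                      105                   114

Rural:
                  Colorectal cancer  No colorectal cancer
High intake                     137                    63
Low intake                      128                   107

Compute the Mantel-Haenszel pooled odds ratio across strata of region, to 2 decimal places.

OR_MH = Σ(aᵢdᵢ/nᵢ) / Σ(bᵢcᵢ/nᵢ), where nᵢ is the stratum total.
Stratum 1 (Urban): n = 609; a·d/n = 348·114/609 = 65.1429; b·c/n = 42·105/609 = 7.2414
Stratum 2 (Rural): n = 435; a·d/n = 137·107/435 = 33.6989; b·c/n = 63·128/435 = 18.5379
OR_MH = (65.1429 + 33.6989) / (7.2414 + 18.5379) = 98.8417 / 25.7793 = 3.83415

3.83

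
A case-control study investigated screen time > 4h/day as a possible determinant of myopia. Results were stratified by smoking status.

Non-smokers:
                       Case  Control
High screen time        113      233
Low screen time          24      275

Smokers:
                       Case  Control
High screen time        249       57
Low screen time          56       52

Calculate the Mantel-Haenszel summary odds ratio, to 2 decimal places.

4.85

OR_MH = Σ(aᵢdᵢ/nᵢ) / Σ(bᵢcᵢ/nᵢ), where nᵢ is the stratum total.
Stratum 1 (Non-smokers): n = 645; a·d/n = 113·275/645 = 48.1783; b·c/n = 233·24/645 = 8.6698
Stratum 2 (Smokers): n = 414; a·d/n = 249·52/414 = 31.2754; b·c/n = 57·56/414 = 7.7101
OR_MH = (48.1783 + 31.2754) / (8.6698 + 7.7101) = 79.4537 / 16.3799 = 4.85068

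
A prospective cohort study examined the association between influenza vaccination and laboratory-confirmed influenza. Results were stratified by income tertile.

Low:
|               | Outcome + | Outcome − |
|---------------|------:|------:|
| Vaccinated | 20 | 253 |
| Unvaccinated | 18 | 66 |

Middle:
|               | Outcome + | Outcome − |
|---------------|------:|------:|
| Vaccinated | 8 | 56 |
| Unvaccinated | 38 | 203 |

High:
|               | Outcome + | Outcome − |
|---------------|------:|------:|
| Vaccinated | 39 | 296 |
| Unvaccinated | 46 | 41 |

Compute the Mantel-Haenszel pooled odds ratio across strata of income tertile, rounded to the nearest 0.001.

OR_MH = Σ(aᵢdᵢ/nᵢ) / Σ(bᵢcᵢ/nᵢ), where nᵢ is the stratum total.
Stratum 1 (Low): n = 357; a·d/n = 20·66/357 = 3.6975; b·c/n = 253·18/357 = 12.7563
Stratum 2 (Middle): n = 305; a·d/n = 8·203/305 = 5.3246; b·c/n = 56·38/305 = 6.9770
Stratum 3 (High): n = 422; a·d/n = 39·41/422 = 3.7891; b·c/n = 296·46/422 = 32.2654
OR_MH = (3.6975 + 5.3246 + 3.7891) / (12.7563 + 6.9770 + 32.2654) = 12.8112 / 51.9988 = 0.24637

0.246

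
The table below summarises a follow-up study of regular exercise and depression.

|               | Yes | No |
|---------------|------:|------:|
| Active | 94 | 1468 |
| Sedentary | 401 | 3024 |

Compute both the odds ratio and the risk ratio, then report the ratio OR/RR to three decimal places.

0.939

Cells: a = 94, b = 1468, c = 401, d = 3024.
OR = (94·3024)/(1468·401) = 284256/588668 = 0.48288
Risk in exposed = 94/1562 = 0.06018; risk in unexposed = 401/3425 = 0.11708; RR = 0.51400
OR/RR = 0.48288 / 0.51400 = 0.93946
The outcome is not rare, so the OR lies further from 1 than the RR.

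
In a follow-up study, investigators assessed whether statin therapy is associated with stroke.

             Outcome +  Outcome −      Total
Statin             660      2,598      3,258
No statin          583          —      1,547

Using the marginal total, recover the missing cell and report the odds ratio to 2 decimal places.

0.42

The missing cell is in the unexposed row: 1547 − 583 = 964.
So a = 660, b = 2598, c = 583, d = 964.
OR = (a·d)/(b·c) = (660 × 964) / (2598 × 583) = 636240 / 1514634 = 0.42006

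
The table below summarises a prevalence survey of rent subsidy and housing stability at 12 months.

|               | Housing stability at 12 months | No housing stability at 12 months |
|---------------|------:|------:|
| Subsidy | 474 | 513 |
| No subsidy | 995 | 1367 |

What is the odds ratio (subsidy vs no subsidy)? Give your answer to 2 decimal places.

Cells: a = 474, b = 513, c = 995, d = 1367.
OR = (a·d)/(b·c) = (474 × 1367) / (513 × 995) = 647958 / 510435 = 1.26942
The odds of housing stability at 12 months are about 1.27 times as high in the subsidy group.

1.27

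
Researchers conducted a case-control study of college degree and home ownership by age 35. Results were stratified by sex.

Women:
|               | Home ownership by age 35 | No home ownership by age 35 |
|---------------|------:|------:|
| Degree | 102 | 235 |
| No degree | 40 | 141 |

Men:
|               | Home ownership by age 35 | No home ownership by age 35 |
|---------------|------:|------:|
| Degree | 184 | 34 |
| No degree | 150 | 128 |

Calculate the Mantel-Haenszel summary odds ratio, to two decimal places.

2.65

OR_MH = Σ(aᵢdᵢ/nᵢ) / Σ(bᵢcᵢ/nᵢ), where nᵢ is the stratum total.
Stratum 1 (Women): n = 518; a·d/n = 102·141/518 = 27.7645; b·c/n = 235·40/518 = 18.1467
Stratum 2 (Men): n = 496; a·d/n = 184·128/496 = 47.4839; b·c/n = 34·150/496 = 10.2823
OR_MH = (27.7645 + 47.4839) / (18.1467 + 10.2823) = 75.2483 / 28.4290 = 2.64689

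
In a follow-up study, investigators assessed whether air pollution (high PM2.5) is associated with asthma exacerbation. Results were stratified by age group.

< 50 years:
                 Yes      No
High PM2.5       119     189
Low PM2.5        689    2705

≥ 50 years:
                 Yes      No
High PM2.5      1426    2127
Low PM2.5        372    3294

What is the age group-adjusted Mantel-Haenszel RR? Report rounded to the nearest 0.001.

RR_MH = Σ(aᵢ·n₀ᵢ/nᵢ) / Σ(cᵢ·n₁ᵢ/nᵢ), with n₁ᵢ = aᵢ+bᵢ (exposed), n₀ᵢ = cᵢ+dᵢ (unexposed), nᵢ = n₁ᵢ+n₀ᵢ.
Stratum 1 (< 50 years): n₁ = 308, n₀ = 3394, n = 3702; a·n₀/n = 119·3394/3702 = 109.0994; c·n₁/n = 689·308/3702 = 57.3236
Stratum 2 (≥ 50 years): n₁ = 3553, n₀ = 3666, n = 7219; a·n₀/n = 1426·3666/7219 = 724.1607; c·n₁/n = 372·3553/7219 = 183.0885
RR_MH = (109.0994 + 724.1607) / (57.3236 + 183.0885) = 833.2601 / 240.4121 = 3.46597

3.466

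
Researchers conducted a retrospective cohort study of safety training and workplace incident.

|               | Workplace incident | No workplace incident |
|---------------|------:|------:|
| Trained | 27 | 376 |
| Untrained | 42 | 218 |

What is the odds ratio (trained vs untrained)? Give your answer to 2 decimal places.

Cells: a = 27, b = 376, c = 42, d = 218.
OR = (a·d)/(b·c) = (27 × 218) / (376 × 42) = 5886 / 15792 = 0.37272
Exposure is associated with lower odds of workplace incident (OR = 0.37 < 1).

0.37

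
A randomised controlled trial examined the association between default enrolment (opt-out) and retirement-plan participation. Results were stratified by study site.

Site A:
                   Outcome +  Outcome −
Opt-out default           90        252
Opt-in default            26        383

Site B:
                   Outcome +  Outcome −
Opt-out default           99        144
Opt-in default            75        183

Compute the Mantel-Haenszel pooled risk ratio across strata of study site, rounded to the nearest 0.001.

RR_MH = Σ(aᵢ·n₀ᵢ/nᵢ) / Σ(cᵢ·n₁ᵢ/nᵢ), with n₁ᵢ = aᵢ+bᵢ (exposed), n₀ᵢ = cᵢ+dᵢ (unexposed), nᵢ = n₁ᵢ+n₀ᵢ.
Stratum 1 (Site A): n₁ = 342, n₀ = 409, n = 751; a·n₀/n = 90·409/751 = 49.0146; c·n₁/n = 26·342/751 = 11.8402
Stratum 2 (Site B): n₁ = 243, n₀ = 258, n = 501; a·n₀/n = 99·258/501 = 50.9820; c·n₁/n = 75·243/501 = 36.3772
RR_MH = (49.0146 + 50.9820) / (11.8402 + 36.3772) = 99.9967 / 48.2175 = 2.07387

2.074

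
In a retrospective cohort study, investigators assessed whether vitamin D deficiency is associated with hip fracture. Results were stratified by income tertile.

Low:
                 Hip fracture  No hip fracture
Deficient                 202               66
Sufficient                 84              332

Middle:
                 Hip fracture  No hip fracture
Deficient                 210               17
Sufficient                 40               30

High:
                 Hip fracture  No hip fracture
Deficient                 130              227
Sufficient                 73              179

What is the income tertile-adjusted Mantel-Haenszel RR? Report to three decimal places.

RR_MH = Σ(aᵢ·n₀ᵢ/nᵢ) / Σ(cᵢ·n₁ᵢ/nᵢ), with n₁ᵢ = aᵢ+bᵢ (exposed), n₀ᵢ = cᵢ+dᵢ (unexposed), nᵢ = n₁ᵢ+n₀ᵢ.
Stratum 1 (Low): n₁ = 268, n₀ = 416, n = 684; a·n₀/n = 202·416/684 = 122.8538; c·n₁/n = 84·268/684 = 32.9123
Stratum 2 (Middle): n₁ = 227, n₀ = 70, n = 297; a·n₀/n = 210·70/297 = 49.4949; c·n₁/n = 40·227/297 = 30.5724
Stratum 3 (High): n₁ = 357, n₀ = 252, n = 609; a·n₀/n = 130·252/609 = 53.7931; c·n₁/n = 73·357/609 = 42.7931
RR_MH = (122.8538 + 49.4949 + 53.7931) / (32.9123 + 30.5724 + 42.7931) = 226.1419 / 106.2778 = 2.12784

2.128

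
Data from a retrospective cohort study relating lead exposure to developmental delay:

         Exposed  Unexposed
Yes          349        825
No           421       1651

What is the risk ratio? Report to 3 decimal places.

1.360

Reading the table with exposure as columns: a = 349 (Exposed, case), b = 421 (Exposed, non-case), c = 825 (Unexposed, case), d = 1651.
Risk in exposed = 349/770 = 0.45325; risk in unexposed = 825/2476 = 0.33320.
RR = 0.45325 / 0.33320 = 1.36029
The risk among the exposed is 1.36 times that among the unexposed.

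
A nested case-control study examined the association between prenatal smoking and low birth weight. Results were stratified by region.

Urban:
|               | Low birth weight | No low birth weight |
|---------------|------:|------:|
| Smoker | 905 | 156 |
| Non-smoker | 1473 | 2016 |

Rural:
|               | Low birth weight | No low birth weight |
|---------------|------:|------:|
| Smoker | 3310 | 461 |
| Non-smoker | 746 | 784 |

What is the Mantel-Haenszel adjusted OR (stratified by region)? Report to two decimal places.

7.72

OR_MH = Σ(aᵢdᵢ/nᵢ) / Σ(bᵢcᵢ/nᵢ), where nᵢ is the stratum total.
Stratum 1 (Urban): n = 4550; a·d/n = 905·2016/4550 = 400.9846; b·c/n = 156·1473/4550 = 50.5029
Stratum 2 (Rural): n = 5301; a·d/n = 3310·784/5301 = 489.5378; b·c/n = 461·746/5301 = 64.8757
OR_MH = (400.9846 + 489.5378) / (50.5029 + 64.8757) = 890.5224 / 115.3785 = 7.71827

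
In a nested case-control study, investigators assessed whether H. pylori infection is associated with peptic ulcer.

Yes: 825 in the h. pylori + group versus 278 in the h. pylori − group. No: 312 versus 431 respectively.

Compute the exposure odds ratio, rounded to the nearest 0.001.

4.100

From the description: a = 825, b = 312, c = 278, d = 431.
OR = (a·d)/(b·c) = (825 × 431) / (312 × 278) = 355575 / 86736 = 4.09951
The odds of peptic ulcer are about 4.10 times as high in the h. pylori + group.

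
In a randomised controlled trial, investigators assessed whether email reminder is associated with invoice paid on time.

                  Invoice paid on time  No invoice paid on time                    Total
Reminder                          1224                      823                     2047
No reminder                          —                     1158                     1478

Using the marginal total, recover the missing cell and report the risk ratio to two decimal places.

2.76

The missing cell is in the unexposed row: 1478 − 1158 = 320.
So a = 1224, b = 823, c = 320, d = 1158.
RR = [a/(a+b)] / [c/(c+d)] = (1224/2047) / (320/1478) = 0.59795/0.21651 = 2.76177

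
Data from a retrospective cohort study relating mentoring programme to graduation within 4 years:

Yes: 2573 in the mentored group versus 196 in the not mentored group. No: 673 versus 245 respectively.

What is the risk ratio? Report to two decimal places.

1.78

From the description: a = 2573, b = 673, c = 196, d = 245.
Risk in exposed = 2573/3246 = 0.79267; risk in unexposed = 196/441 = 0.44444.
RR = 0.79267 / 0.44444 = 1.78350
The risk among the exposed is 1.78 times that among the unexposed.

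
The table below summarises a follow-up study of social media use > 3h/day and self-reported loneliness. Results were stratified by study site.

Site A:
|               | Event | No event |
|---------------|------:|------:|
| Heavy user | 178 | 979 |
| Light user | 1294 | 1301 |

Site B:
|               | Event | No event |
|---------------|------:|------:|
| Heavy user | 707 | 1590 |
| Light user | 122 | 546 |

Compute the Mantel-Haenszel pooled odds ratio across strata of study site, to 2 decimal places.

0.48

OR_MH = Σ(aᵢdᵢ/nᵢ) / Σ(bᵢcᵢ/nᵢ), where nᵢ is the stratum total.
Stratum 1 (Site A): n = 3752; a·d/n = 178·1301/3752 = 61.7212; b·c/n = 979·1294/3752 = 337.6402
Stratum 2 (Site B): n = 2965; a·d/n = 707·546/2965 = 130.1929; b·c/n = 1590·122/2965 = 65.4233
OR_MH = (61.7212 + 130.1929) / (337.6402 + 65.4233) = 191.9141 / 403.0635 = 0.47614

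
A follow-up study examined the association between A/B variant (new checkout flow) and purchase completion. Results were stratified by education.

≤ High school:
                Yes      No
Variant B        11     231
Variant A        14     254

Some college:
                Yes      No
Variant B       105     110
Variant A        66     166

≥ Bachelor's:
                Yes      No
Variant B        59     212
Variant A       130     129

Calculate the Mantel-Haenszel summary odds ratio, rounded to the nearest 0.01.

OR_MH = Σ(aᵢdᵢ/nᵢ) / Σ(bᵢcᵢ/nᵢ), where nᵢ is the stratum total.
Stratum 1 (≤ High school): n = 510; a·d/n = 11·254/510 = 5.4784; b·c/n = 231·14/510 = 6.3412
Stratum 2 (Some college): n = 447; a·d/n = 105·166/447 = 38.9933; b·c/n = 110·66/447 = 16.2416
Stratum 3 (≥ Bachelor's): n = 530; a·d/n = 59·129/530 = 14.3604; b·c/n = 212·130/530 = 52.0000
OR_MH = (5.4784 + 38.9933 + 14.3604) / (6.3412 + 16.2416 + 52.0000) = 58.8321 / 74.5828 = 0.78882

0.79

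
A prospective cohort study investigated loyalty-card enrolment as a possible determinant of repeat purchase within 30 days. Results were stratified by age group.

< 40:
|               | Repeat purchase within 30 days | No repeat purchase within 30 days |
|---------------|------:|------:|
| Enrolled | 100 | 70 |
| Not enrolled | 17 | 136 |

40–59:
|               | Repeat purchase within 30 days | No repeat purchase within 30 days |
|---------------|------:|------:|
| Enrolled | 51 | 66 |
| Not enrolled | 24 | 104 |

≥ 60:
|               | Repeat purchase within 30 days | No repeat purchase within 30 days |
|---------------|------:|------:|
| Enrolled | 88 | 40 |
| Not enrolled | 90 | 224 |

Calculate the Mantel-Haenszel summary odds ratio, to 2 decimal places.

OR_MH = Σ(aᵢdᵢ/nᵢ) / Σ(bᵢcᵢ/nᵢ), where nᵢ is the stratum total.
Stratum 1 (< 40): n = 323; a·d/n = 100·136/323 = 42.1053; b·c/n = 70·17/323 = 3.6842
Stratum 2 (40–59): n = 245; a·d/n = 51·104/245 = 21.6490; b·c/n = 66·24/245 = 6.4653
Stratum 3 (≥ 60): n = 442; a·d/n = 88·224/442 = 44.5973; b·c/n = 40·90/442 = 8.1448
OR_MH = (42.1053 + 21.6490 + 44.5973) / (3.6842 + 6.4653 + 8.1448) = 108.3515 / 18.2943 = 5.92269

5.92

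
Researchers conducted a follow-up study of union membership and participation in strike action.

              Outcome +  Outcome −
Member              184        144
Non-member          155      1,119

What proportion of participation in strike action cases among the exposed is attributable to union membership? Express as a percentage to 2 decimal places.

78.31

Cells: a = 184, b = 144, c = 155, d = 1119.
Risk in exposed = 184/328 = 0.56098; risk in unexposed = 155/1274 = 0.12166.
RR = 0.56098/0.12166 = 4.61086
AR% = (RR − 1)/RR × 100 = (4.61086 − 1)/4.61086 × 100 = 78.3121%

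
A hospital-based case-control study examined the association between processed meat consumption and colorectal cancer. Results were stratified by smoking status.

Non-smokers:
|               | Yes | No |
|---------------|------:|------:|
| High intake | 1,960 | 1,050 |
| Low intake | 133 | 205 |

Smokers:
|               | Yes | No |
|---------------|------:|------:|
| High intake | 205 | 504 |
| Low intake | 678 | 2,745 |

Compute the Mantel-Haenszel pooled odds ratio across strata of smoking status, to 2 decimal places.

2.06

OR_MH = Σ(aᵢdᵢ/nᵢ) / Σ(bᵢcᵢ/nᵢ), where nᵢ is the stratum total.
Stratum 1 (Non-smokers): n = 3348; a·d/n = 1960·205/3348 = 120.0119; b·c/n = 1050·133/3348 = 41.7115
Stratum 2 (Smokers): n = 4132; a·d/n = 205·2745/4132 = 136.1871; b·c/n = 504·678/4132 = 82.6989
OR_MH = (120.0119 + 136.1871) / (41.7115 + 82.6989) = 256.1990 / 124.4104 = 2.05931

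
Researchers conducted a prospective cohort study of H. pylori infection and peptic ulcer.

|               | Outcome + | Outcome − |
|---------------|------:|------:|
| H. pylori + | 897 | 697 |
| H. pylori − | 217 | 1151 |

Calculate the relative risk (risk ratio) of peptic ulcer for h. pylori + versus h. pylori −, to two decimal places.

Cells: a = 897, b = 697, c = 217, d = 1151.
Risk in exposed = 897/1594 = 0.56274; risk in unexposed = 217/1368 = 0.15863.
RR = 0.56274 / 0.15863 = 3.54757
The risk among the exposed is 3.55 times that among the unexposed.

3.55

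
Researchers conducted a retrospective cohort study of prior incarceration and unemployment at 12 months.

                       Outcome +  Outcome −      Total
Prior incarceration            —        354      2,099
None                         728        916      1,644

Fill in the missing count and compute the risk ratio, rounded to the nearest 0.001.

The missing cell is in the exposed row: 2099 − 354 = 1745.
So a = 1745, b = 354, c = 728, d = 916.
RR = [a/(a+b)] / [c/(c+d)] = (1745/2099) / (728/1644) = 0.83135/0.44282 = 1.87739

1.877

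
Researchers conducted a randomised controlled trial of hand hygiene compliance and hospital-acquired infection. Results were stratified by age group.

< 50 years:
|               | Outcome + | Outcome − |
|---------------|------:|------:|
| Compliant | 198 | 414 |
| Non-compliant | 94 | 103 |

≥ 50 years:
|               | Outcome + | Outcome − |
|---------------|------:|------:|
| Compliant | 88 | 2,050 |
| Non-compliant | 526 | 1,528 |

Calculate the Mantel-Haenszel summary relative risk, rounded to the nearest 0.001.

RR_MH = Σ(aᵢ·n₀ᵢ/nᵢ) / Σ(cᵢ·n₁ᵢ/nᵢ), with n₁ᵢ = aᵢ+bᵢ (exposed), n₀ᵢ = cᵢ+dᵢ (unexposed), nᵢ = n₁ᵢ+n₀ᵢ.
Stratum 1 (< 50 years): n₁ = 612, n₀ = 197, n = 809; a·n₀/n = 198·197/809 = 48.2151; c·n₁/n = 94·612/809 = 71.1100
Stratum 2 (≥ 50 years): n₁ = 2138, n₀ = 2054, n = 4192; a·n₀/n = 88·2054/4192 = 43.1183; c·n₁/n = 526·2138/4192 = 268.2700
RR_MH = (48.2151 + 43.1183) / (71.1100 + 268.2700) = 91.3334 / 339.3801 = 0.26912

0.269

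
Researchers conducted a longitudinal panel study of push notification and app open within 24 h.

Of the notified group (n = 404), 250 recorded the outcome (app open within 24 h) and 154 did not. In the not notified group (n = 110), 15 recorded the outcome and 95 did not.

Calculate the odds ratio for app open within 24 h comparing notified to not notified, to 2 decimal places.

10.28

From the description: a = 250, b = 154, c = 15, d = 95.
OR = (a·d)/(b·c) = (250 × 95) / (154 × 15) = 23750 / 2310 = 10.28139
The odds of app open within 24 h are about 10.28 times as high in the notified group.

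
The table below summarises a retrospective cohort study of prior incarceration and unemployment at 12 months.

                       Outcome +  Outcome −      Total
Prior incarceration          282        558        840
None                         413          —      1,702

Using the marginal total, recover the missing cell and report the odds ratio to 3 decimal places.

The missing cell is in the unexposed row: 1702 − 413 = 1289.
So a = 282, b = 558, c = 413, d = 1289.
OR = (a·d)/(b·c) = (282 × 1289) / (558 × 413) = 363498 / 230454 = 1.57731

1.577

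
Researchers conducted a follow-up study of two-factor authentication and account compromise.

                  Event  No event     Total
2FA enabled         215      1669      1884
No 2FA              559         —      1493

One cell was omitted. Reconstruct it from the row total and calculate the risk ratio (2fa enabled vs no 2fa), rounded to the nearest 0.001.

The missing cell is in the unexposed row: 1493 − 559 = 934.
So a = 215, b = 1669, c = 559, d = 934.
RR = [a/(a+b)] / [c/(c+d)] = (215/1884) / (559/1493) = 0.11412/0.37441 = 0.30479

0.305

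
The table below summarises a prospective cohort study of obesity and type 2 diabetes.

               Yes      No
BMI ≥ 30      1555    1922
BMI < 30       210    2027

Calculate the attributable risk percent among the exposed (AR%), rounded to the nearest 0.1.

79.0

Cells: a = 1555, b = 1922, c = 210, d = 2027.
Risk in exposed = 1555/3477 = 0.44722; risk in unexposed = 210/2237 = 0.09388.
RR = 0.44722/0.09388 = 4.76401
AR% = (RR − 1)/RR × 100 = (4.76401 − 1)/4.76401 × 100 = 79.0093%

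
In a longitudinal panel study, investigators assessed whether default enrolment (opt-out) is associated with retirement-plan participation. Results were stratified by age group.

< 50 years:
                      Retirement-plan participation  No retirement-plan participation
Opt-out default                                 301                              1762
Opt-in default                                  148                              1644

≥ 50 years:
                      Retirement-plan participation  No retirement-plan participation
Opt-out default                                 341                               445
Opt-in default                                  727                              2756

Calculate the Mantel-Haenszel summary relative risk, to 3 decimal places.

1.963

RR_MH = Σ(aᵢ·n₀ᵢ/nᵢ) / Σ(cᵢ·n₁ᵢ/nᵢ), with n₁ᵢ = aᵢ+bᵢ (exposed), n₀ᵢ = cᵢ+dᵢ (unexposed), nᵢ = n₁ᵢ+n₀ᵢ.
Stratum 1 (< 50 years): n₁ = 2063, n₀ = 1792, n = 3855; a·n₀/n = 301·1792/3855 = 139.9201; c·n₁/n = 148·2063/3855 = 79.2021
Stratum 2 (≥ 50 years): n₁ = 786, n₀ = 3483, n = 4269; a·n₀/n = 341·3483/4269 = 278.2157; c·n₁/n = 727·786/4269 = 133.8538
RR_MH = (139.9201 + 278.2157) / (79.2021 + 133.8538) = 418.1358 / 213.0559 = 1.96256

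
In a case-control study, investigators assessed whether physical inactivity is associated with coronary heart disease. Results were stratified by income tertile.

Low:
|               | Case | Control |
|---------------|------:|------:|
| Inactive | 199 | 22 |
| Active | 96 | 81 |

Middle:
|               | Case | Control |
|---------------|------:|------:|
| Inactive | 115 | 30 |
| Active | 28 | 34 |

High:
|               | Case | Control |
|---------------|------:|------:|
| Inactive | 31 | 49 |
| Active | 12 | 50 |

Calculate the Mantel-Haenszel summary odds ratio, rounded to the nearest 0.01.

OR_MH = Σ(aᵢdᵢ/nᵢ) / Σ(bᵢcᵢ/nᵢ), where nᵢ is the stratum total.
Stratum 1 (Low): n = 398; a·d/n = 199·81/398 = 40.5000; b·c/n = 22·96/398 = 5.3065
Stratum 2 (Middle): n = 207; a·d/n = 115·34/207 = 18.8889; b·c/n = 30·28/207 = 4.0580
Stratum 3 (High): n = 142; a·d/n = 31·50/142 = 10.9155; b·c/n = 49·12/142 = 4.1408
OR_MH = (40.5000 + 18.8889 + 10.9155) / (5.3065 + 4.0580 + 4.1408) = 70.3044 / 13.5053 = 5.20567

5.21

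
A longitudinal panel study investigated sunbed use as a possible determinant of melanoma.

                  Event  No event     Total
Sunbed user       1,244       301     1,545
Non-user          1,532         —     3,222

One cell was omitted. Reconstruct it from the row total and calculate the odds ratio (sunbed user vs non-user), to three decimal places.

4.559

The missing cell is in the unexposed row: 3222 − 1532 = 1690.
So a = 1244, b = 301, c = 1532, d = 1690.
OR = (a·d)/(b·c) = (1244 × 1690) / (301 × 1532) = 2102360 / 461132 = 4.55913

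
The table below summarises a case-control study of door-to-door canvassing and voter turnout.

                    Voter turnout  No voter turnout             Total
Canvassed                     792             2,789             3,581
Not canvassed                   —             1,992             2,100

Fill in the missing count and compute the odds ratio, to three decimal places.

The missing cell is in the unexposed row: 2100 − 1992 = 108.
So a = 792, b = 2789, c = 108, d = 1992.
OR = (a·d)/(b·c) = (792 × 1992) / (2789 × 108) = 1577664 / 301212 = 5.23772

5.238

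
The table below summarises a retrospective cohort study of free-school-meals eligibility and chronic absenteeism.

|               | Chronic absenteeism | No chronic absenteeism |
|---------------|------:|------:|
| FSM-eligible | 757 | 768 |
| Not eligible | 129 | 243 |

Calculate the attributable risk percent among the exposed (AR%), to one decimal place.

Cells: a = 757, b = 768, c = 129, d = 243.
Risk in exposed = 757/1525 = 0.49639; risk in unexposed = 129/372 = 0.34677.
RR = 0.49639/0.34677 = 1.43146
AR% = (RR − 1)/RR × 100 = (1.43146 − 1)/1.43146 × 100 = 30.1413%

30.1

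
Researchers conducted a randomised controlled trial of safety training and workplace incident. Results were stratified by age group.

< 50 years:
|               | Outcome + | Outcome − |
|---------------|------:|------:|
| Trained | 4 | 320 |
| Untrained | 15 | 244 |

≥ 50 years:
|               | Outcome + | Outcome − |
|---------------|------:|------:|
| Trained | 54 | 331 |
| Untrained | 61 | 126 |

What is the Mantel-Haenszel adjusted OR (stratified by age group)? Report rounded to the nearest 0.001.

OR_MH = Σ(aᵢdᵢ/nᵢ) / Σ(bᵢcᵢ/nᵢ), where nᵢ is the stratum total.
Stratum 1 (< 50 years): n = 583; a·d/n = 4·244/583 = 1.6741; b·c/n = 320·15/583 = 8.2333
Stratum 2 (≥ 50 years): n = 572; a·d/n = 54·126/572 = 11.8951; b·c/n = 331·61/572 = 35.2990
OR_MH = (1.6741 + 11.8951) / (8.2333 + 35.2990) = 13.5692 / 43.5322 = 0.31170

0.312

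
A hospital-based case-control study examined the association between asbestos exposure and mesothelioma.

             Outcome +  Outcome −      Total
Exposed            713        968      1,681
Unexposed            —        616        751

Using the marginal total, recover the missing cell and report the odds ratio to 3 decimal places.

The missing cell is in the unexposed row: 751 − 616 = 135.
So a = 713, b = 968, c = 135, d = 616.
OR = (a·d)/(b·c) = (713 × 616) / (968 × 135) = 439208 / 130680 = 3.36094

3.361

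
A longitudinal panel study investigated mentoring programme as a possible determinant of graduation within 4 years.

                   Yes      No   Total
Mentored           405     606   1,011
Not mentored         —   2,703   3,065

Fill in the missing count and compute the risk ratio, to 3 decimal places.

The missing cell is in the unexposed row: 3065 − 2703 = 362.
So a = 405, b = 606, c = 362, d = 2703.
RR = [a/(a+b)] / [c/(c+d)] = (405/1011) / (362/3065) = 0.40059/0.11811 = 3.39177

3.392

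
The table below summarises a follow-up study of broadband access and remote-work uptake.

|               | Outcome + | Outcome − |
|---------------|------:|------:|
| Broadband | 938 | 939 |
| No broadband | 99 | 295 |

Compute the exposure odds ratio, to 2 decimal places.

2.98

Cells: a = 938, b = 939, c = 99, d = 295.
OR = (a·d)/(b·c) = (938 × 295) / (939 × 99) = 276710 / 92961 = 2.97662
The odds of remote-work uptake are about 2.98 times as high in the broadband group.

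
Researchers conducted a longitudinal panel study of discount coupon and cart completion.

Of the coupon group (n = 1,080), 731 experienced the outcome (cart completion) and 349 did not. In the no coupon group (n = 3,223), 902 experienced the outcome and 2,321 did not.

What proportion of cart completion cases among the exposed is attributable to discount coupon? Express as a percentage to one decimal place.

From the description: a = 731, b = 349, c = 902, d = 2321.
Risk in exposed = 731/1080 = 0.67685; risk in unexposed = 902/3223 = 0.27986.
RR = 0.67685/0.27986 = 2.41851
AR% = (RR − 1)/RR × 100 = (2.41851 − 1)/2.41851 × 100 = 58.6522%

58.7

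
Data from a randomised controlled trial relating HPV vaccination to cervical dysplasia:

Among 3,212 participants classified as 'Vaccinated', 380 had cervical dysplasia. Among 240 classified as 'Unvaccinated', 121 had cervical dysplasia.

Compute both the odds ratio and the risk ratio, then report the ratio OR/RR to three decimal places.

From the description: a = 380, b = 2832, c = 121, d = 119.
OR = (380·119)/(2832·121) = 45220/342672 = 0.13196
Risk in exposed = 380/3212 = 0.11831; risk in unexposed = 121/240 = 0.50417; RR = 0.23466
OR/RR = 0.13196 / 0.23466 = 0.56236
The outcome is not rare, so the OR lies further from 1 than the RR.

0.562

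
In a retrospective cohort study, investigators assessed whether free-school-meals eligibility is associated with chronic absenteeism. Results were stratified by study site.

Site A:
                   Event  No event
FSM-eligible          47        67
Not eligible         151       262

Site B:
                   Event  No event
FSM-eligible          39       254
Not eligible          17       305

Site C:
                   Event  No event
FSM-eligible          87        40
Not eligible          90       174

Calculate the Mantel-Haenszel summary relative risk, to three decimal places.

RR_MH = Σ(aᵢ·n₀ᵢ/nᵢ) / Σ(cᵢ·n₁ᵢ/nᵢ), with n₁ᵢ = aᵢ+bᵢ (exposed), n₀ᵢ = cᵢ+dᵢ (unexposed), nᵢ = n₁ᵢ+n₀ᵢ.
Stratum 1 (Site A): n₁ = 114, n₀ = 413, n = 527; a·n₀/n = 47·413/527 = 36.8330; c·n₁/n = 151·114/527 = 32.6641
Stratum 2 (Site B): n₁ = 293, n₀ = 322, n = 615; a·n₀/n = 39·322/615 = 20.4195; c·n₁/n = 17·293/615 = 8.0992
Stratum 3 (Site C): n₁ = 127, n₀ = 264, n = 391; a·n₀/n = 87·264/391 = 58.7417; c·n₁/n = 90·127/391 = 29.2327
RR_MH = (36.8330 + 20.4195 + 58.7417) / (32.6641 + 8.0992 + 29.2327) = 115.9942 / 69.9961 = 1.65715

1.657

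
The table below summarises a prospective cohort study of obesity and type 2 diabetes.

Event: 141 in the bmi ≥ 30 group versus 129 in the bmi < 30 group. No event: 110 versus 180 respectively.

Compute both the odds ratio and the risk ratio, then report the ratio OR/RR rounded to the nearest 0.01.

From the description: a = 141, b = 110, c = 129, d = 180.
OR = (141·180)/(110·129) = 25380/14190 = 1.78858
Risk in exposed = 141/251 = 0.56175; risk in unexposed = 129/309 = 0.41748; RR = 1.34559
OR/RR = 1.78858 / 1.34559 = 1.32921
The outcome is not rare, so the OR lies further from 1 than the RR.

1.33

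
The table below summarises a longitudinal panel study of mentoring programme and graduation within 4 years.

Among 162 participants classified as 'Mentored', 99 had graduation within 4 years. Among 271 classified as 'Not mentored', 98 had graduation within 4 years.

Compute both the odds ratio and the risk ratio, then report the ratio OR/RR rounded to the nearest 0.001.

1.642

From the description: a = 99, b = 63, c = 98, d = 173.
OR = (99·173)/(63·98) = 17127/6174 = 2.77405
Risk in exposed = 99/162 = 0.61111; risk in unexposed = 98/271 = 0.36162; RR = 1.68991
OR/RR = 2.77405 / 1.68991 = 1.64154
The outcome is not rare, so the OR lies further from 1 than the RR.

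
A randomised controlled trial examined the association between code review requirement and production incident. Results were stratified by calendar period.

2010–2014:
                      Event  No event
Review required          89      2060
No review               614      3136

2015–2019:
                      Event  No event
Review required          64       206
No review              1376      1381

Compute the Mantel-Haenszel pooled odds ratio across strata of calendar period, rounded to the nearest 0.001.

OR_MH = Σ(aᵢdᵢ/nᵢ) / Σ(bᵢcᵢ/nᵢ), where nᵢ is the stratum total.
Stratum 1 (2010–2014): n = 5899; a·d/n = 89·3136/5899 = 47.3138; b·c/n = 2060·614/5899 = 214.4160
Stratum 2 (2015–2019): n = 3027; a·d/n = 64·1381/3027 = 29.1985; b·c/n = 206·1376/3027 = 93.6426
OR_MH = (47.3138 + 29.1985) / (214.4160 + 93.6426) = 76.5123 / 308.0586 = 0.24837

0.248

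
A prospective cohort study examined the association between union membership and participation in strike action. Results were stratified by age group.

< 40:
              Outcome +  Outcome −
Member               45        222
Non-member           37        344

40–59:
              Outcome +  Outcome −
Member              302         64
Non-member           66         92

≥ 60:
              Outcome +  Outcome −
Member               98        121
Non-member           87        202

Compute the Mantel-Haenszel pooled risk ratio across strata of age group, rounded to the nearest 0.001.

1.753

RR_MH = Σ(aᵢ·n₀ᵢ/nᵢ) / Σ(cᵢ·n₁ᵢ/nᵢ), with n₁ᵢ = aᵢ+bᵢ (exposed), n₀ᵢ = cᵢ+dᵢ (unexposed), nᵢ = n₁ᵢ+n₀ᵢ.
Stratum 1 (< 40): n₁ = 267, n₀ = 381, n = 648; a·n₀/n = 45·381/648 = 26.4583; c·n₁/n = 37·267/648 = 15.2454
Stratum 2 (40–59): n₁ = 366, n₀ = 158, n = 524; a·n₀/n = 302·158/524 = 91.0611; c·n₁/n = 66·366/524 = 46.0992
Stratum 3 (≥ 60): n₁ = 219, n₀ = 289, n = 508; a·n₀/n = 98·289/508 = 55.7520; c·n₁/n = 87·219/508 = 37.5059
RR_MH = (26.4583 + 91.0611 + 55.7520) / (15.2454 + 46.0992 + 37.5059) = 173.2714 / 98.8505 = 1.75286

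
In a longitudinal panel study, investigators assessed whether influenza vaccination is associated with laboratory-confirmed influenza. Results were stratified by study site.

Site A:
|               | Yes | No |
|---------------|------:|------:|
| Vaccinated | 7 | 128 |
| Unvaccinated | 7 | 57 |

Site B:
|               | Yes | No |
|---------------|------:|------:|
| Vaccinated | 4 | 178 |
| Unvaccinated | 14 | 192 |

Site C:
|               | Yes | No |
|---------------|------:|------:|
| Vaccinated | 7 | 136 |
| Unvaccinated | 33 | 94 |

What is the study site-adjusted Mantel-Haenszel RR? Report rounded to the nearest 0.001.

RR_MH = Σ(aᵢ·n₀ᵢ/nᵢ) / Σ(cᵢ·n₁ᵢ/nᵢ), with n₁ᵢ = aᵢ+bᵢ (exposed), n₀ᵢ = cᵢ+dᵢ (unexposed), nᵢ = n₁ᵢ+n₀ᵢ.
Stratum 1 (Site A): n₁ = 135, n₀ = 64, n = 199; a·n₀/n = 7·64/199 = 2.2513; c·n₁/n = 7·135/199 = 4.7487
Stratum 2 (Site B): n₁ = 182, n₀ = 206, n = 388; a·n₀/n = 4·206/388 = 2.1237; c·n₁/n = 14·182/388 = 6.5670
Stratum 3 (Site C): n₁ = 143, n₀ = 127, n = 270; a·n₀/n = 7·127/270 = 3.2926; c·n₁/n = 33·143/270 = 17.4778
RR_MH = (2.2513 + 2.1237 + 3.2926) / (4.7487 + 6.5670 + 17.4778) = 7.6676 / 28.7935 = 0.26629

0.266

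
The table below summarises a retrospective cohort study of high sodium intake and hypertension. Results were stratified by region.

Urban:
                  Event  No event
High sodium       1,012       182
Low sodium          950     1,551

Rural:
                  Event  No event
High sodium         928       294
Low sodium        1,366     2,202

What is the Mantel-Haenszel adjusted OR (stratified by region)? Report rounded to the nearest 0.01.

OR_MH = Σ(aᵢdᵢ/nᵢ) / Σ(bᵢcᵢ/nᵢ), where nᵢ is the stratum total.
Stratum 1 (Urban): n = 3695; a·d/n = 1012·1551/3695 = 424.7935; b·c/n = 182·950/3695 = 46.7930
Stratum 2 (Rural): n = 4790; a·d/n = 928·2202/4790 = 426.6088; b·c/n = 294·1366/4790 = 83.8422
OR_MH = (424.7935 + 426.6088) / (46.7930 + 83.8422) = 851.4023 / 130.6351 = 6.51741

6.52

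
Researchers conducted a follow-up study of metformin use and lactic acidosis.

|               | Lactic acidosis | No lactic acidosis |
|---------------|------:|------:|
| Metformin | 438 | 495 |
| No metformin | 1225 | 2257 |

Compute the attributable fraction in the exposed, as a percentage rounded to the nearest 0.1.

Cells: a = 438, b = 495, c = 1225, d = 2257.
Risk in exposed = 438/933 = 0.46945; risk in unexposed = 1225/3482 = 0.35181.
RR = 0.46945/0.35181 = 1.33440
AR% = (RR − 1)/RR × 100 = (1.33440 − 1)/1.33440 × 100 = 25.0598%

25.1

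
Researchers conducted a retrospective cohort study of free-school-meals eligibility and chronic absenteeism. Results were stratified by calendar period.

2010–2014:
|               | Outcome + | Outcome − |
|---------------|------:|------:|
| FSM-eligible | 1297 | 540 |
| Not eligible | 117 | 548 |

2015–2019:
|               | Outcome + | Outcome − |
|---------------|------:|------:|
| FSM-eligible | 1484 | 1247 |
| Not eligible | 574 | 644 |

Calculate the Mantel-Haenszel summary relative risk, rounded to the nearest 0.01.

RR_MH = Σ(aᵢ·n₀ᵢ/nᵢ) / Σ(cᵢ·n₁ᵢ/nᵢ), with n₁ᵢ = aᵢ+bᵢ (exposed), n₀ᵢ = cᵢ+dᵢ (unexposed), nᵢ = n₁ᵢ+n₀ᵢ.
Stratum 1 (2010–2014): n₁ = 1837, n₀ = 665, n = 2502; a·n₀/n = 1297·665/2502 = 344.7262; c·n₁/n = 117·1837/2502 = 85.9029
Stratum 2 (2015–2019): n₁ = 2731, n₀ = 1218, n = 3949; a·n₀/n = 1484·1218/3949 = 457.7139; c·n₁/n = 574·2731/3949 = 396.9597
RR_MH = (344.7262 + 457.7139) / (85.9029 + 396.9597) = 802.4401 / 482.8626 = 1.66184

1.66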